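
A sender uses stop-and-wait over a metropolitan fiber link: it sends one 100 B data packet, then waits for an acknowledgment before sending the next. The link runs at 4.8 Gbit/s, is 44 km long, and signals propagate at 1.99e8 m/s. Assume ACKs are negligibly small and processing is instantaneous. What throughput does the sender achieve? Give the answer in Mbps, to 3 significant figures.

t_tx = L/R = 800/4800000000 = 1.66667e-07 s.
t_prop = 44000/199000000 = 0.000221106 s; RTT = 0.000442211 s.
Cycle = t_tx + RTT = 0.000442378 s.
Throughput = L / cycle = 800 / 0.000442378 = 1.81 Mbps.

1.81 Mbps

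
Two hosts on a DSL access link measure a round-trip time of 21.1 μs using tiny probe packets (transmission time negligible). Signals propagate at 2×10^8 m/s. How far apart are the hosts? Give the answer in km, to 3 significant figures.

2.11 km

One-way propagation = RTT/2 = 10.55 μs.
d = s × t = 200000000 × 1.055e-05 = 2.11 km.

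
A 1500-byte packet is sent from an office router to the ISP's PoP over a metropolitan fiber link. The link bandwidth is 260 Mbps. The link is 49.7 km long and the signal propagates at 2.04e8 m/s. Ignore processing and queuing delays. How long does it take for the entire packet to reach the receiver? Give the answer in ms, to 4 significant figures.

L = 1500 × 8 = 12000 bits.
Transmission delay = L/R = 12000 / 260000000 = 0.0461538 ms.
Propagation delay = d/s = 49700 m / 204000000 m/s = 0.243627 ms.
Total = 0.2898 ms.

0.2898 ms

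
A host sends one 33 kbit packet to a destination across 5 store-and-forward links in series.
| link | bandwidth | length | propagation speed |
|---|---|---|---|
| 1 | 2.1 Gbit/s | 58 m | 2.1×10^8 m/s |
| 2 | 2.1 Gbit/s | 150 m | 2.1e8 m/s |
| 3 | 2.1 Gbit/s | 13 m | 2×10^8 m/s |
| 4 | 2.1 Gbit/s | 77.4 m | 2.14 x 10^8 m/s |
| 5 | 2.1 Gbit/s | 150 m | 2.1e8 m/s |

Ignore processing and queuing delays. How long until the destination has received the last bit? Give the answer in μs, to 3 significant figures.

L = 33000 bits.
Transmission delay per hop = L/R = 33000/2100000000 = 15.7143 μs; 5 hops → 78.5714 μs.
Propagation delays (d/s per hop): 0.27619, 0.714286, 0.065, 0.361682, 0.714286 μs; sum = 2.13144 μs.
End-to-end = 80.7 μs.

80.7 μs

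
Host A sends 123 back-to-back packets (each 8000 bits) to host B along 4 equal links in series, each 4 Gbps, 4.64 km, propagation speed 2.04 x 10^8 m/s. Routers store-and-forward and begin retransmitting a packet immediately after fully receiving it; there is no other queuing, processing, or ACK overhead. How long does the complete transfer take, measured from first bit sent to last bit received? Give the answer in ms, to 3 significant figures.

Per-hop transmission t_tx = L/R = 8000/4000000000 = 0.002 ms.
Per-hop propagation t_prop = 4640/204000000 = 0.0227451 ms.
Pipeline fill: first packet needs 4·t_tx to clear all hops; remaining 122 packets each add one t_tx.
Total = (4+123-1)·t_tx + 4·t_prop = 126·0.002 + 4·0.0227451 = 0.343 ms.

0.343 ms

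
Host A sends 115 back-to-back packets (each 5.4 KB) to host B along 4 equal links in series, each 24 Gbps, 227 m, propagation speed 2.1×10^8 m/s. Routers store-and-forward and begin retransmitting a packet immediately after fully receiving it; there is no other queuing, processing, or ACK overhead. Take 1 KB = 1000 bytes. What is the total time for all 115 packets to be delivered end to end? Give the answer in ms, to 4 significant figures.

Per-hop transmission t_tx = L/R = 43200/24000000000 = 0.0018 ms.
Per-hop propagation t_prop = 227/210000000 = 0.00108095 ms.
Pipeline fill: first packet needs 4·t_tx to clear all hops; remaining 114 packets each add one t_tx.
Total = (4+115-1)·t_tx + 4·t_prop = 118·0.0018 + 4·0.00108095 = 0.2167 ms.

0.2167 ms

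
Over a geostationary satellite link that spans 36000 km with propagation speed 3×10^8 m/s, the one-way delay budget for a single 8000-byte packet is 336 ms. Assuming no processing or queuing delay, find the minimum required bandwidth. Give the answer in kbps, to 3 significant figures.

L = 64000 bits.
Propagation delay = 36000000 / 300000000 = 120 ms.
Transmission budget = 336 − 120 = 216 ms.
R ≥ L / t_tx = 64000 bits / 0.216 s = 296 kbps.

296 kbps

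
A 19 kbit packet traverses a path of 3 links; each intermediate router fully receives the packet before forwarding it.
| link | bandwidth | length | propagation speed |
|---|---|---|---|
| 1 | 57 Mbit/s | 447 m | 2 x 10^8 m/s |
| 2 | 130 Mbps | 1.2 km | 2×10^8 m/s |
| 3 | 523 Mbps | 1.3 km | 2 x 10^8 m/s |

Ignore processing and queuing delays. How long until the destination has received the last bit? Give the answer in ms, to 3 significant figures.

L = 19000 bits.
Transmission delays (L/R per hop): 0.333333, 0.146154, 0.0363289 ms; sum = 0.515816 ms.
Propagation delays (d/s per hop): 0.002235, 0.006, 0.0065 ms; sum = 0.014735 ms.
End-to-end = 0.531 ms.

0.531 ms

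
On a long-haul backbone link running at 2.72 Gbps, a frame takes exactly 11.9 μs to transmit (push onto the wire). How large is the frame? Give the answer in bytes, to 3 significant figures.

L = R × t_tx = 2720000000 b/s × 1.19e-05 s = 32368 bits.
In bytes: 32368 / 8 = 4050 bytes.

4050 bytes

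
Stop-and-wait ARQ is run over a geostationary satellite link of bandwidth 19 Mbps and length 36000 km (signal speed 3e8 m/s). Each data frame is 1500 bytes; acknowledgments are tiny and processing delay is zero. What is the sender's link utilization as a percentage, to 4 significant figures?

0.2625 %

t_tx = L/R = 12000/19000000 = 0.000631579 s.
t_prop = 36000000/300000000 = 0.12 s; RTT = 0.24 s.
Cycle = t_tx + RTT = 0.240632 s.
Utilization = t_tx / cycle = 0.000631579/0.240632 = 0.2625 %.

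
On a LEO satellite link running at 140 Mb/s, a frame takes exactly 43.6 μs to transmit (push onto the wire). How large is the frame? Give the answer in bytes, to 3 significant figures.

L = R × t_tx = 140000000 b/s × 4.36e-05 s = 6104 bits.
In bytes: 6104 / 8 = 763 bytes.

763 bytes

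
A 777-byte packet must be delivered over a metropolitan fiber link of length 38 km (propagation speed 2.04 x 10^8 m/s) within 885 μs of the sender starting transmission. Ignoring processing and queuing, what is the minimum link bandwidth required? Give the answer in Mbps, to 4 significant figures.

L = 6216 bits.
Propagation delay = 38000 / 204000000 = 186.275 μs.
Transmission budget = 885 − 186.275 = 698.725 μs.
R ≥ L / t_tx = 6216 bits / 0.000698725 s = 8.896 Mbps.

8.896 Mbps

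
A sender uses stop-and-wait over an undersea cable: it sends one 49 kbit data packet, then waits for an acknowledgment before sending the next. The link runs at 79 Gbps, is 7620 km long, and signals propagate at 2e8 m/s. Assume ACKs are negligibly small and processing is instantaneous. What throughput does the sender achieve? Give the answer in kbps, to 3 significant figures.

643 kbps

t_tx = L/R = 49000/79000000000 = 6.20253e-07 s.
t_prop = 7620000/200000000 = 0.0381 s; RTT = 0.0762 s.
Cycle = t_tx + RTT = 0.0762006 s.
Throughput = L / cycle = 49000 / 0.0762006 = 643 kbps.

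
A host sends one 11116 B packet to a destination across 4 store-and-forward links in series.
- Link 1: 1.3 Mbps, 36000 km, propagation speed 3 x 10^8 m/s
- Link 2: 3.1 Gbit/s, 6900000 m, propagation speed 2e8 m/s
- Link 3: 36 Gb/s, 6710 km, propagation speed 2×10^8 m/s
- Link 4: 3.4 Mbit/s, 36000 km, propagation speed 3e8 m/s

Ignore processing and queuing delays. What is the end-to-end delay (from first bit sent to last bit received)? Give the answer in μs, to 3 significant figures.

403000 μs

L = 11116 × 8 = 88928 bits.
Transmission delays (L/R per hop): 68406.2, 28.6865, 2.47022, 26155.3 μs; sum = 94592.6 μs.
Propagation delays (d/s per hop): 120000, 34500, 33550, 120000 μs; sum = 308050 μs.
End-to-end = 403000 μs.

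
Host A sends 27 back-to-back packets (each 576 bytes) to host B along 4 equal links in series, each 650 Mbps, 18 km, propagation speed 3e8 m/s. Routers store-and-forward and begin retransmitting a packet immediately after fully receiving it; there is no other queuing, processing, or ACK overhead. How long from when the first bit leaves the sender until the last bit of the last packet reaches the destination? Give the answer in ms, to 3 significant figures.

Per-hop transmission t_tx = L/R = 4608/650000000 = 0.00708923 ms.
Per-hop propagation t_prop = 18000/300000000 = 0.06 ms.
Pipeline fill: first packet needs 4·t_tx to clear all hops; remaining 26 packets each add one t_tx.
Total = (4+27-1)·t_tx + 4·t_prop = 30·0.00708923 + 4·0.06 = 0.453 ms.

0.453 ms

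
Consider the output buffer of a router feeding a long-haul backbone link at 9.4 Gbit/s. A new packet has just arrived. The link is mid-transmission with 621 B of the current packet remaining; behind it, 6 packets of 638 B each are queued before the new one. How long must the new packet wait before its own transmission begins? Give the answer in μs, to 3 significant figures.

3.79 μs

Each queued packet: L/R = 5104/9400000000 = 0.542979 μs.
6 queued → 3.25787 μs.
Plus remaining 4968 bits of current packet: 0.528511 μs.
Queuing delay = 3.79 μs.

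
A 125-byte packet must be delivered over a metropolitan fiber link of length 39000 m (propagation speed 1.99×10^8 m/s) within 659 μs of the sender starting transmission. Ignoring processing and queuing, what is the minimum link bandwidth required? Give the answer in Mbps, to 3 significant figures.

L = 1000 bits.
Propagation delay = 39000 / 199000000 = 195.98 μs.
Transmission budget = 659 − 195.98 = 463.02 μs.
R ≥ L / t_tx = 1000 bits / 0.00046302 s = 2.16 Mbps.

2.16 Mbps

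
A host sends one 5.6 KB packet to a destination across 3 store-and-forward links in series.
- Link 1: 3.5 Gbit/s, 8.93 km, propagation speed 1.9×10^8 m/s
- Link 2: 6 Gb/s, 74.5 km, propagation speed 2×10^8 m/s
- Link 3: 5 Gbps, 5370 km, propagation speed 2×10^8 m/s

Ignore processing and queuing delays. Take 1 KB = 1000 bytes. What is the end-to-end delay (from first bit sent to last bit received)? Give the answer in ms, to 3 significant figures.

27.3 ms

L = 44800 bits.
Transmission delays (L/R per hop): 0.0128, 0.00746667, 0.00896 ms; sum = 0.0292267 ms.
Propagation delays (d/s per hop): 0.047, 0.3725, 26.85 ms; sum = 27.2695 ms.
End-to-end = 27.3 ms.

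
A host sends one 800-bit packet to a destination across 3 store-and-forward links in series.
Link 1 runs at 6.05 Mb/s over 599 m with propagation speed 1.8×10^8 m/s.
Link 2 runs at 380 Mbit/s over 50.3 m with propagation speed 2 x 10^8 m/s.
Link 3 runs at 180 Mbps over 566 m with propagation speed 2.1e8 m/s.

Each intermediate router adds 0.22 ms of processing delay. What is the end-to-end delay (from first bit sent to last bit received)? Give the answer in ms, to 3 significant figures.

Transmission delays (L/R per hop): 0.132231, 0.00210526, 0.00444444 ms; sum = 0.138781 ms.
Propagation delays (d/s per hop): 0.00332778, 0.0002515, 0.00269524 ms; sum = 0.00627452 ms.
Processing at 2 router(s): 2 × 0.22 ms = 0.44 ms.
End-to-end = 0.585 ms.

0.585 ms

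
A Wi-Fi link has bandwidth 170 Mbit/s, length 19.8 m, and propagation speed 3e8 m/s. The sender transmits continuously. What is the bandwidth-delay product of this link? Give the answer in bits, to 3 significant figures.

11.2 bits

Propagation delay = 19.8 / 300000000 = 6.6e-08 s.
BDP = R × t_prop = 170000000 × 6.6e-08 = 11.22 bits.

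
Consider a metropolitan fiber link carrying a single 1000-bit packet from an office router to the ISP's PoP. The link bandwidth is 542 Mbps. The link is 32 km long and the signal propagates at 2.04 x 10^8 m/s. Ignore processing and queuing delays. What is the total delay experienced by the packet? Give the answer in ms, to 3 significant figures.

0.159 ms

Transmission delay = L/R = 1000 / 542000000 = 0.00184502 ms.
Propagation delay = d/s = 32000 m / 204000000 m/s = 0.156863 ms.
Total = 0.159 ms.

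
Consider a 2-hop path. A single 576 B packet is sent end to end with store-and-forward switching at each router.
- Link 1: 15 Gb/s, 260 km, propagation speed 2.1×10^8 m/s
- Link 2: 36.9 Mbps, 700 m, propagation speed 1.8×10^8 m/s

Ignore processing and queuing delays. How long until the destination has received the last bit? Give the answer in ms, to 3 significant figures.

L = 576 × 8 = 4608 bits.
Transmission delays (L/R per hop): 0.0003072, 0.124878 ms; sum = 0.125185 ms.
Propagation delays (d/s per hop): 1.2381, 0.00388889 ms; sum = 1.24198 ms.
End-to-end = 1.37 ms.

1.37 ms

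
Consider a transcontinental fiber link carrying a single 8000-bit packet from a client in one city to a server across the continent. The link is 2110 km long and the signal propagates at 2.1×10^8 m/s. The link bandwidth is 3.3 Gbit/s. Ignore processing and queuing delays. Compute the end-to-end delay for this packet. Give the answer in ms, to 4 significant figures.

10.05 ms

Transmission delay = L/R = 8000 / 3300000000 = 0.00242424 ms.
Propagation delay = d/s = 2110000 m / 210000000 m/s = 10.0476 ms.
Total = 10.05 ms.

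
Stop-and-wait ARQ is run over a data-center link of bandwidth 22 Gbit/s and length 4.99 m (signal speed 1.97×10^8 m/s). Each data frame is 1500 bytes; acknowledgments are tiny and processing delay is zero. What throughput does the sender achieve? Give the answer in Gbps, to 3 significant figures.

t_tx = L/R = 12000/22000000000 = 5.45455e-07 s.
t_prop = 4.99/197000000 = 2.53299e-08 s; RTT = 5.06599e-08 s.
Cycle = t_tx + RTT = 5.96114e-07 s.
Throughput = L / cycle = 12000 / 5.96114e-07 = 20.1 Gbps.

20.1 Gbps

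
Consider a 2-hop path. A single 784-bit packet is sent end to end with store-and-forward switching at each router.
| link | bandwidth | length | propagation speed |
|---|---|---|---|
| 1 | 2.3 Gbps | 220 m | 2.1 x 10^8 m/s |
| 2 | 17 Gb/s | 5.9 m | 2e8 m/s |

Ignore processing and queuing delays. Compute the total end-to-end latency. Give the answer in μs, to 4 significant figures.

Transmission delays (L/R per hop): 0.34087, 0.0461176 μs; sum = 0.386987 μs.
Propagation delays (d/s per hop): 1.04762, 0.0295 μs; sum = 1.07712 μs.
End-to-end = 1.464 μs.

1.464 μs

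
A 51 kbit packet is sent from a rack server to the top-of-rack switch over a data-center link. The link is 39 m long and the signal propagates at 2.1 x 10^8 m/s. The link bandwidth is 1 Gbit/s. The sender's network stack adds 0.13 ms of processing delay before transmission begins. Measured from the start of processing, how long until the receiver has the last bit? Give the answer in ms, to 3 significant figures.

0.181 ms

L = 51000 bits.
Transmission delay = L/R = 51000 / 1000000000 = 0.051 ms.
Propagation delay = d/s = 39 m / 210000000 m/s = 0.000185714 ms.
Plus processing delay 0.13 ms = 0.13 ms.
Total = 0.181 ms.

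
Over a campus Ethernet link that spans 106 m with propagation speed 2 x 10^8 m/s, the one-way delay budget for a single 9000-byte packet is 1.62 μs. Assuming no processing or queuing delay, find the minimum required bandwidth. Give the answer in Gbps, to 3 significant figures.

66.1 Gbps

L = 72000 bits.
Propagation delay = 106 / 200000000 = 0.53 μs.
Transmission budget = 1.62 − 0.53 = 1.09 μs.
R ≥ L / t_tx = 72000 bits / 1.09e-06 s = 66.1 Gbps.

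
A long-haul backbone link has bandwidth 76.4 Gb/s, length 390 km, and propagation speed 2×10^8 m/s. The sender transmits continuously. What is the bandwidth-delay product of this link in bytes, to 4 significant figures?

18620000 bytes

Propagation delay = 390000 / 200000000 = 0.00195 s.
BDP = R × t_prop = 76400000000 × 0.00195 = 148980000 bits.
In bytes: 148980000/8 = 18620000 bytes.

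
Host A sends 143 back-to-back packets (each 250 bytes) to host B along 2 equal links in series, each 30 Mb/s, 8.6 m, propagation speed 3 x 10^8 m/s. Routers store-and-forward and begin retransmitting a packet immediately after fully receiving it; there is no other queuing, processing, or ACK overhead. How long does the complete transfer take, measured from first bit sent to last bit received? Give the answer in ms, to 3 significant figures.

9.60 ms

Per-hop transmission t_tx = L/R = 2000/30000000 = 0.0666667 ms.
Per-hop propagation t_prop = 8.6/300000000 = 2.86667e-05 ms.
Pipeline fill: first packet needs 2·t_tx to clear all hops; remaining 142 packets each add one t_tx.
Total = (2+143-1)·t_tx + 2·t_prop = 144·0.0666667 + 2·2.86667e-05 = 9.60 ms.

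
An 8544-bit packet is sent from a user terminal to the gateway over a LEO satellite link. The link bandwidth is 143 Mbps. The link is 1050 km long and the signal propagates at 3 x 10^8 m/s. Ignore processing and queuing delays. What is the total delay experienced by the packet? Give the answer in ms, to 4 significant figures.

Transmission delay = L/R = 8544 / 143000000 = 0.0597483 ms.
Propagation delay = d/s = 1050000 m / 300000000 m/s = 3.5 ms.
Total = 3.560 ms.

3.560 ms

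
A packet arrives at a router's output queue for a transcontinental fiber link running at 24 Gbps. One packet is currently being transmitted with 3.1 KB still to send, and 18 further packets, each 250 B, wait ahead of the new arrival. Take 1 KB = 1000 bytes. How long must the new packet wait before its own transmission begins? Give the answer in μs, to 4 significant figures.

Each queued packet: L/R = 2000/24000000000 = 0.0833333 μs.
18 queued → 1.5 μs.
Plus remaining 24800 bits of current packet: 1.03333 μs.
Queuing delay = 2.533 μs.

2.533 μs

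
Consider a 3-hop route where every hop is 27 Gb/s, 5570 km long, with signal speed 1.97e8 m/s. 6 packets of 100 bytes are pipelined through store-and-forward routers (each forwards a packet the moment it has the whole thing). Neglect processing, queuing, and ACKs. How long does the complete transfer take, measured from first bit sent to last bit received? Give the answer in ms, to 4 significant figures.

Per-hop transmission t_tx = L/R = 800/27000000000 = 2.96296e-05 ms.
Per-hop propagation t_prop = 5570000/197000000 = 28.2741 ms.
Pipeline fill: first packet needs 3·t_tx to clear all hops; remaining 5 packets each add one t_tx.
Total = (3+6-1)·t_tx + 3·t_prop = 8·2.96296e-05 + 3·28.2741 = 84.82 ms.

84.82 ms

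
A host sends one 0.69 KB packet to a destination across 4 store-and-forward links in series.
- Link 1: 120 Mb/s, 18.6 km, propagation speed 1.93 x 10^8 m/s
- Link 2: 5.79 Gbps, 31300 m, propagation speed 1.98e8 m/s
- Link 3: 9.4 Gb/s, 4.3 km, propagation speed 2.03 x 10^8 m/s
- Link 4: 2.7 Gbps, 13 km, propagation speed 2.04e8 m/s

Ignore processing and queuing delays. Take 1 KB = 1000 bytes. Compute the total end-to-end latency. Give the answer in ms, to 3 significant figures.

L = 5520 bits.
Transmission delays (L/R per hop): 0.046, 0.000953368, 0.000587234, 0.00204444 ms; sum = 0.049585 ms.
Propagation delays (d/s per hop): 0.0963731, 0.158081, 0.0211823, 0.0637255 ms; sum = 0.339362 ms.
End-to-end = 0.389 ms.

0.389 ms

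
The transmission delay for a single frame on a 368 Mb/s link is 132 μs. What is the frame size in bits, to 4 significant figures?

48580 bits

L = R × t_tx = 368000000 b/s × 0.000132 s = 48576 bits.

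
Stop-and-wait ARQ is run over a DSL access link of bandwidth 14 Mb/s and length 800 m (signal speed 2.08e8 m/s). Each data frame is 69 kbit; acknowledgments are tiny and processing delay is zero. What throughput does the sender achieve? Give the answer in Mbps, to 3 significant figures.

14.0 Mbps

t_tx = L/R = 69000/14000000 = 0.00492857 s.
t_prop = 800/208000000 = 3.84615e-06 s; RTT = 7.69231e-06 s.
Cycle = t_tx + RTT = 0.00493626 s.
Throughput = L / cycle = 69000 / 0.00493626 = 14.0 Mbps.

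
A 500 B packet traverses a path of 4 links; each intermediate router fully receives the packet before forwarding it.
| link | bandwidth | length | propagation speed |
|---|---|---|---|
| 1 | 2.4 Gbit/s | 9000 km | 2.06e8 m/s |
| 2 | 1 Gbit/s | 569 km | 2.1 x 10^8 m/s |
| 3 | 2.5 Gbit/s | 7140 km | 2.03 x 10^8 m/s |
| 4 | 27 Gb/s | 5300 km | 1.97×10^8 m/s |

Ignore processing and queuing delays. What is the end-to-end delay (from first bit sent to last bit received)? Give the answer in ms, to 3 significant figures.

108 ms

L = 500 × 8 = 4000 bits.
Transmission delays (L/R per hop): 0.00166667, 0.004, 0.0016, 0.000148148 ms; sum = 0.00741481 ms.
Propagation delays (d/s per hop): 43.6893, 2.70952, 35.1724, 26.9036 ms; sum = 108.475 ms.
End-to-end = 108 ms.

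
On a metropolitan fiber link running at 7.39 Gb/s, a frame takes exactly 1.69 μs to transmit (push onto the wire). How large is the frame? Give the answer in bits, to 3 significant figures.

L = R × t_tx = 7390000000 b/s × 1.69e-06 s = 12489.1 bits.

12500 bits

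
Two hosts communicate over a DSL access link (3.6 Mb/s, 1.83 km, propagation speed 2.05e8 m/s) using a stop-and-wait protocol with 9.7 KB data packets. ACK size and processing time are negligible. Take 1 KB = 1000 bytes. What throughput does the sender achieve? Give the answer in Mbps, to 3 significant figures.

t_tx = L/R = 77600/3600000 = 0.0215556 s.
t_prop = 1830/2.05e+08 = 8.92683e-06 s; RTT = 1.78537e-05 s.
Cycle = t_tx + RTT = 0.0215734 s.
Throughput = L / cycle = 77600 / 0.0215734 = 3.60 Mbps.

3.60 Mbps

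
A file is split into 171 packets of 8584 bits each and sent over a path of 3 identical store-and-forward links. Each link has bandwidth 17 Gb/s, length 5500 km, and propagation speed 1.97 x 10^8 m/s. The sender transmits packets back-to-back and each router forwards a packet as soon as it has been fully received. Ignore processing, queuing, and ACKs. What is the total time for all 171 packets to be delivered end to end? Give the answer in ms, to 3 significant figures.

83.8 ms

Per-hop transmission t_tx = L/R = 8584/17000000000 = 0.000504941 ms.
Per-hop propagation t_prop = 5500000/197000000 = 27.9188 ms.
Pipeline fill: first packet needs 3·t_tx to clear all hops; remaining 170 packets each add one t_tx.
Total = (3+171-1)·t_tx + 3·t_prop = 173·0.000504941 + 3·27.9188 = 83.8 ms.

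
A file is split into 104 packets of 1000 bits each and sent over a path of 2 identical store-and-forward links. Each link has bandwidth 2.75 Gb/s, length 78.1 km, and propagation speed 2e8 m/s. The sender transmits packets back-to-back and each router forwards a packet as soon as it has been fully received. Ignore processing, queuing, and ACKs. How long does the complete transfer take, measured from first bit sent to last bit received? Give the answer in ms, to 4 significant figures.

0.8192 ms

Per-hop transmission t_tx = L/R = 1000/2750000000 = 0.000363636 ms.
Per-hop propagation t_prop = 78100/200000000 = 0.3905 ms.
Pipeline fill: first packet needs 2·t_tx to clear all hops; remaining 103 packets each add one t_tx.
Total = (2+104-1)·t_tx + 2·t_prop = 105·0.000363636 + 2·0.3905 = 0.8192 ms.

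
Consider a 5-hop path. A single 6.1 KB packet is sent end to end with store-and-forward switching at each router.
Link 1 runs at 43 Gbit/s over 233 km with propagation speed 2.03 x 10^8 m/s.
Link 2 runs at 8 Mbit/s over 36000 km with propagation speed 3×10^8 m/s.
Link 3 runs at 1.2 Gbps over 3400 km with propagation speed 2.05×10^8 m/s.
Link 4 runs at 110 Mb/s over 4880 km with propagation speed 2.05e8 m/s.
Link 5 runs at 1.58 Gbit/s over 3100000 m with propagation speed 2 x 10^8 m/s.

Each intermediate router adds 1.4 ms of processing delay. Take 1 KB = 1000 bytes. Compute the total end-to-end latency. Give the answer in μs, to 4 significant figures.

189300 μs

L = 48800 bits.
Transmission delays (L/R per hop): 1.13488, 6100, 40.6667, 443.636, 30.8861 μs; sum = 6616.32 μs.
Propagation delays (d/s per hop): 1147.78, 120000, 16585.4, 23804.9, 15500 μs; sum = 177038 μs.
Processing at 4 router(s): 4 × 1.4 ms = 5600 μs.
End-to-end = 189300 μs.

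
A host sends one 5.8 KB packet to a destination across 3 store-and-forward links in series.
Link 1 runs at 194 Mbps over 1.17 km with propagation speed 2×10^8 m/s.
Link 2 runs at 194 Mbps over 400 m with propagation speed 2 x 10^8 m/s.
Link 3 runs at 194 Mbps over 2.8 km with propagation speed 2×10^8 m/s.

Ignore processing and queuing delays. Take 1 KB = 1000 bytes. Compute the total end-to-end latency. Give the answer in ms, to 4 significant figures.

L = 46400 bits.
Transmission delay per hop = L/R = 46400/194000000 = 0.239175 ms; 3 hops → 0.717526 ms.
Propagation delays (d/s per hop): 0.00585, 0.002, 0.014 ms; sum = 0.02185 ms.
End-to-end = 0.7394 ms.

0.7394 ms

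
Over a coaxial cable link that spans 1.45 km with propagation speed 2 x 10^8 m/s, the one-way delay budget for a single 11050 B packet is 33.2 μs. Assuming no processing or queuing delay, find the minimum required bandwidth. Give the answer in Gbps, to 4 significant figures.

3.407 Gbps

L = 88400 bits.
Propagation delay = 1450 / 200000000 = 7.25 μs.
Transmission budget = 33.2 − 7.25 = 25.95 μs.
R ≥ L / t_tx = 88400 bits / 2.595e-05 s = 3.407 Gbps.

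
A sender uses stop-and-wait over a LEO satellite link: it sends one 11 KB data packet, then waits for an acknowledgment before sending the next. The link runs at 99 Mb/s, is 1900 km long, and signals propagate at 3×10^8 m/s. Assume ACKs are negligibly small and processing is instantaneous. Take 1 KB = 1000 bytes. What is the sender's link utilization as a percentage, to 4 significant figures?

t_tx = L/R = 88000/99000000 = 0.000888889 s.
t_prop = 1900000/300000000 = 0.00633333 s; RTT = 0.0126667 s.
Cycle = t_tx + RTT = 0.0135556 s.
Utilization = t_tx / cycle = 0.000888889/0.0135556 = 6.557 %.

6.557 %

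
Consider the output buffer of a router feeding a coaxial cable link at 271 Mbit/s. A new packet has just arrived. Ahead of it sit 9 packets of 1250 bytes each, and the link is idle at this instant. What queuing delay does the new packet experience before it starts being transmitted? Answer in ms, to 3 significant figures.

Each queued packet: L/R = 10000/271000000 = 0.0369004 ms.
9 queued → 0.332103 ms.
Queuing delay = 0.332 ms.

0.332 ms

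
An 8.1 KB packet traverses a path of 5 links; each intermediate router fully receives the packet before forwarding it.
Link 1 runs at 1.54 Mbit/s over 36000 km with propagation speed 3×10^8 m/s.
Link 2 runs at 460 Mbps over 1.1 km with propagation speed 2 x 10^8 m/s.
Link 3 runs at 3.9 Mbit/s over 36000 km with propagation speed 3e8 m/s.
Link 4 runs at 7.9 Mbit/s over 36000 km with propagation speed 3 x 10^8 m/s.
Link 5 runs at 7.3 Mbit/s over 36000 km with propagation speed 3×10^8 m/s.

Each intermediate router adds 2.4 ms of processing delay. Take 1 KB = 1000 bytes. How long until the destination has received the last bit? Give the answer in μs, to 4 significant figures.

L = 64800 bits.
Transmission delays (L/R per hop): 42077.9, 140.87, 16615.4, 8202.53, 8876.71 μs; sum = 75913.4 μs.
Propagation delays (d/s per hop): 120000, 5.5, 120000, 120000, 120000 μs; sum = 480006 μs.
Processing at 4 router(s): 4 × 2.4 ms = 9600 μs.
End-to-end = 565500 μs.

565500 μs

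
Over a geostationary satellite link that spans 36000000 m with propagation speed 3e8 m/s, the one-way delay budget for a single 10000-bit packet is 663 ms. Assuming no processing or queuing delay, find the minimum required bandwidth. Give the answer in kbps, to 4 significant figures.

18.42 kbps

Propagation delay = 36000000 / 300000000 = 120 ms.
Transmission budget = 663 − 120 = 543 ms.
R ≥ L / t_tx = 10000 bits / 0.543 s = 18.42 kbps.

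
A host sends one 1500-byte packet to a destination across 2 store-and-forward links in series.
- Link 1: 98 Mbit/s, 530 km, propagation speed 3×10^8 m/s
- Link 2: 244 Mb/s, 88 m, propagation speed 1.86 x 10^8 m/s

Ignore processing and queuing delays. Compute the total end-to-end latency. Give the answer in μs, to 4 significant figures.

1939 μs

L = 1500 × 8 = 12000 bits.
Transmission delays (L/R per hop): 122.449, 49.1803 μs; sum = 171.629 μs.
Propagation delays (d/s per hop): 1766.67, 0.473118 μs; sum = 1767.14 μs.
End-to-end = 1939 μs.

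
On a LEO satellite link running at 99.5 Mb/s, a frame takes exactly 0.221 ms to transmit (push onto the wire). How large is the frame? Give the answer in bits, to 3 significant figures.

L = R × t_tx = 99500000 b/s × 0.000221 s = 21989.5 bits.

22000 bits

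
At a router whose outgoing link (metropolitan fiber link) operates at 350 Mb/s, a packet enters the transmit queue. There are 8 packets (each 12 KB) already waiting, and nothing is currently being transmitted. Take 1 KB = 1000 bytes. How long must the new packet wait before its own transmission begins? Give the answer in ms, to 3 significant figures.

2.19 ms

Each queued packet: L/R = 96000/350000000 = 0.274286 ms.
8 queued → 2.19429 ms.
Queuing delay = 2.19 ms.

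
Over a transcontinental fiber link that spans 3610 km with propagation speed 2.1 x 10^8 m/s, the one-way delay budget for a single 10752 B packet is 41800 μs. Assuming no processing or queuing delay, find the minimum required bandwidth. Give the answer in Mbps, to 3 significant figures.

3.50 Mbps

L = 86016 bits.
Propagation delay = 3610000 / 210000000 = 17190.5 μs.
Transmission budget = 41800 − 17190.5 = 24609.5 μs.
R ≥ L / t_tx = 86016 bits / 0.0246095 s = 3.50 Mbps.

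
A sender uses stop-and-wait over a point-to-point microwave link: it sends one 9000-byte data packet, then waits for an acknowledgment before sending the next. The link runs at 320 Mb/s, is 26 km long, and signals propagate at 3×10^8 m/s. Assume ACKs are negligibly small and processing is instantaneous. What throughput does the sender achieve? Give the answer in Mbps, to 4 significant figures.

180.8 Mbps

t_tx = L/R = 72000/320000000 = 0.000225 s.
t_prop = 26000/300000000 = 8.66667e-05 s; RTT = 0.000173333 s.
Cycle = t_tx + RTT = 0.000398333 s.
Throughput = L / cycle = 72000 / 0.000398333 = 180.8 Mbps.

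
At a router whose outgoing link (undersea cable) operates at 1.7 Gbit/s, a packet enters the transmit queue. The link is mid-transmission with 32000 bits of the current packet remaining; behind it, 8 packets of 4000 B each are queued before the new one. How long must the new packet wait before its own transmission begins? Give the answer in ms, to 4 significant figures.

0.1694 ms

Each queued packet: L/R = 32000/1700000000 = 0.0188235 ms.
8 queued → 0.150588 ms.
Plus remaining 32000 bits of current packet: 0.0188235 ms.
Queuing delay = 0.1694 ms.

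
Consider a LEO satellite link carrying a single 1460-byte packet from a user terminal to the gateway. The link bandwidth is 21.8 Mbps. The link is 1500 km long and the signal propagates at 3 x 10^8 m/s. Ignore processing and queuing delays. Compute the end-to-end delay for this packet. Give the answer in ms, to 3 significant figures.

5.54 ms

L = 1460 × 8 = 11680 bits.
Transmission delay = L/R = 11680 / 21800000 = 0.53578 ms.
Propagation delay = d/s = 1500000 m / 300000000 m/s = 5 ms.
Total = 5.54 ms.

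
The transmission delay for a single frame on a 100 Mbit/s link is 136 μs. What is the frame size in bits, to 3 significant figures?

13600 bits

L = R × t_tx = 100000000 b/s × 0.000136 s = 13600 bits.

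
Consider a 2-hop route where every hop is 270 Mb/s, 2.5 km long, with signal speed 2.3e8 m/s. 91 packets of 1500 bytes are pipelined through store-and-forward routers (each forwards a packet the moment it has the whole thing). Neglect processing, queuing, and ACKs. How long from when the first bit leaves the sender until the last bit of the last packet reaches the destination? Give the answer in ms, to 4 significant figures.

Per-hop transmission t_tx = L/R = 12000/270000000 = 0.0444444 ms.
Per-hop propagation t_prop = 2500/2.3e+08 = 0.0108696 ms.
Pipeline fill: first packet needs 2·t_tx to clear all hops; remaining 90 packets each add one t_tx.
Total = (2+91-1)·t_tx + 2·t_prop = 92·0.0444444 + 2·0.0108696 = 4.111 ms.

4.111 ms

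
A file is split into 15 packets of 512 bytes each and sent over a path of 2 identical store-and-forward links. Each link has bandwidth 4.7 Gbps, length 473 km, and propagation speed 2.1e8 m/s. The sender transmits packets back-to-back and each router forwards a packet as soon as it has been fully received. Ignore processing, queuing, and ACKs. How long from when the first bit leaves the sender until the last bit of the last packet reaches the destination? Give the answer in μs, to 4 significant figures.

Per-hop transmission t_tx = L/R = 4096/4700000000 = 0.871489 μs.
Per-hop propagation t_prop = 473000/210000000 = 2252.38 μs.
Pipeline fill: first packet needs 2·t_tx to clear all hops; remaining 14 packets each add one t_tx.
Total = (2+15-1)·t_tx + 2·t_prop = 16·0.871489 + 2·2252.38 = 4519 μs.

4519 μs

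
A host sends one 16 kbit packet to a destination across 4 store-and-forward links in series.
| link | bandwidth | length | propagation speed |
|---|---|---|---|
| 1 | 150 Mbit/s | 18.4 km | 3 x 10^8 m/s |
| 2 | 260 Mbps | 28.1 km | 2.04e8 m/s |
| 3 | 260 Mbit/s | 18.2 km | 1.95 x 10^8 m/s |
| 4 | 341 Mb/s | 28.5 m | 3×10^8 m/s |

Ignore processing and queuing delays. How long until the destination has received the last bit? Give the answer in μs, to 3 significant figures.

L = 16000 bits.
Transmission delays (L/R per hop): 106.667, 61.5385, 61.5385, 46.9208 μs; sum = 276.664 μs.
Propagation delays (d/s per hop): 61.3333, 137.745, 93.3333, 0.095 μs; sum = 292.507 μs.
End-to-end = 569 μs.

569 μs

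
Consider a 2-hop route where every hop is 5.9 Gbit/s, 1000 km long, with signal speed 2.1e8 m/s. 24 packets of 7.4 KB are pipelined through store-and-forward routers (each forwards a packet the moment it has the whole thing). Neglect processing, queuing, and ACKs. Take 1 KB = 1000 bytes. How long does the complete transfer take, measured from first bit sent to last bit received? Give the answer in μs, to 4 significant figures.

Per-hop transmission t_tx = L/R = 59200/5900000000 = 10.0339 μs.
Per-hop propagation t_prop = 1000000/210000000 = 4761.9 μs.
Pipeline fill: first packet needs 2·t_tx to clear all hops; remaining 23 packets each add one t_tx.
Total = (2+24-1)·t_tx + 2·t_prop = 25·10.0339 + 2·4761.9 = 9775 μs.

9775 μs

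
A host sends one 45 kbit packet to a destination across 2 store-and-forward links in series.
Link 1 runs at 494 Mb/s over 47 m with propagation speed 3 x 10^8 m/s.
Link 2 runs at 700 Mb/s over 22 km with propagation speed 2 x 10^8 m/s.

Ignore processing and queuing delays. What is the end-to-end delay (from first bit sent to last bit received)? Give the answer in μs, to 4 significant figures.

L = 45000 bits.
Transmission delays (L/R per hop): 91.0931, 64.2857 μs; sum = 155.379 μs.
Propagation delays (d/s per hop): 0.156667, 110 μs; sum = 110.157 μs.
End-to-end = 265.5 μs.

265.5 μs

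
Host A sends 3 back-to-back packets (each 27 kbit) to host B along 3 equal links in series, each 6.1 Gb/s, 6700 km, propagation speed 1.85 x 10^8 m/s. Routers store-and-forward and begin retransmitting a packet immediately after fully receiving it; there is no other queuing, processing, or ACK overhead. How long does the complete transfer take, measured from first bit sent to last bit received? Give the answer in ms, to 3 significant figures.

109 ms

Per-hop transmission t_tx = L/R = 27000/6100000000 = 0.00442623 ms.
Per-hop propagation t_prop = 6700000/185000000 = 36.2162 ms.
Pipeline fill: first packet needs 3·t_tx to clear all hops; remaining 2 packets each add one t_tx.
Total = (3+3-1)·t_tx + 3·t_prop = 5·0.00442623 + 3·36.2162 = 109 ms.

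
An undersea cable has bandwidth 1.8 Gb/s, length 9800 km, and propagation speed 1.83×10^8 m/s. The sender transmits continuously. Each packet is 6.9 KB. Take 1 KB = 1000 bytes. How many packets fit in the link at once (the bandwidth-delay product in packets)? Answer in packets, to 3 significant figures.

1750 packets

Propagation delay = 9800000 / 183000000 = 0.0535519 s.
BDP = R × t_prop = 1800000000 × 0.0535519 = 96393400 bits.
In packets of 55200 bits: 1750 packets.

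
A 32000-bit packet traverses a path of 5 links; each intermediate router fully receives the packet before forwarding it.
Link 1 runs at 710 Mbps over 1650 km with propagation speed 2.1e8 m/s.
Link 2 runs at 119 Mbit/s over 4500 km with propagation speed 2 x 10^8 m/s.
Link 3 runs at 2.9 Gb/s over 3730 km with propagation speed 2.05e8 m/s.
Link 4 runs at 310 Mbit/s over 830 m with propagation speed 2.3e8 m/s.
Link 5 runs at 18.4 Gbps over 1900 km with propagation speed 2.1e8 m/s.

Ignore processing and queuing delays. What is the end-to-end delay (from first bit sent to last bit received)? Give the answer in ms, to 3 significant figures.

Transmission delays (L/R per hop): 0.0450704, 0.268908, 0.0110345, 0.103226, 0.00173913 ms; sum = 0.429977 ms.
Propagation delays (d/s per hop): 7.85714, 22.5, 18.1951, 0.0036087, 9.04762 ms; sum = 57.6035 ms.
End-to-end = 58.0 ms.

58.0 ms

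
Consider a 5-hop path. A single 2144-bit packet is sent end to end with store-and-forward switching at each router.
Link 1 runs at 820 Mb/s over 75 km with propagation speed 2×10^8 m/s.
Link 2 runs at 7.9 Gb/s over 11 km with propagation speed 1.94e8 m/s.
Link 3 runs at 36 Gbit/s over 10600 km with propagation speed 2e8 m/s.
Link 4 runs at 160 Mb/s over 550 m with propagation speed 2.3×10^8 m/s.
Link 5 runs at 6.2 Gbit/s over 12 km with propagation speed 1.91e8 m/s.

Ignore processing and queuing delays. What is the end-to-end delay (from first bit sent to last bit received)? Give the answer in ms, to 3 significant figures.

53.5 ms

Transmission delays (L/R per hop): 0.00261463, 0.000271392, 5.95556e-05, 0.0134, 0.000345806 ms; sum = 0.0166914 ms.
Propagation delays (d/s per hop): 0.375, 0.056701, 53, 0.0023913, 0.0628272 ms; sum = 53.4969 ms.
End-to-end = 53.5 ms.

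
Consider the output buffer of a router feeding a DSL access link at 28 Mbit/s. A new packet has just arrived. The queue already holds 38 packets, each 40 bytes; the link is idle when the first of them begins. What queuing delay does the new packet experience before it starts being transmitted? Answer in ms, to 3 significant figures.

0.434 ms

Each queued packet: L/R = 320/28000000 = 0.0114286 ms.
38 queued → 0.434286 ms.
Queuing delay = 0.434 ms.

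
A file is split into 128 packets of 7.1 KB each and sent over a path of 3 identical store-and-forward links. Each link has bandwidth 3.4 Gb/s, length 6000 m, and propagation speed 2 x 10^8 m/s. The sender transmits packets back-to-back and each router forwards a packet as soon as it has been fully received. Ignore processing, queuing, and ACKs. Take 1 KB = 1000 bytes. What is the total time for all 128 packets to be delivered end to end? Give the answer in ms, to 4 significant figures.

Per-hop transmission t_tx = L/R = 56800/3400000000 = 0.0167059 ms.
Per-hop propagation t_prop = 6000/200000000 = 0.03 ms.
Pipeline fill: first packet needs 3·t_tx to clear all hops; remaining 127 packets each add one t_tx.
Total = (3+128-1)·t_tx + 3·t_prop = 130·0.0167059 + 3·0.03 = 2.262 ms.

2.262 ms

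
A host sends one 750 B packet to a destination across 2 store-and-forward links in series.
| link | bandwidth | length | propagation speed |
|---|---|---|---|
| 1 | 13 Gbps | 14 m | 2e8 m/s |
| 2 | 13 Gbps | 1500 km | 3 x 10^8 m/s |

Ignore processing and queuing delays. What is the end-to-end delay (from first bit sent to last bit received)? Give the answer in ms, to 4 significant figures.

5.001 ms

L = 750 × 8 = 6000 bits.
Transmission delay per hop = L/R = 6000/13000000000 = 0.000461538 ms; 2 hops → 0.000923077 ms.
Propagation delays (d/s per hop): 7e-05, 5 ms; sum = 5.00007 ms.
End-to-end = 5.001 ms.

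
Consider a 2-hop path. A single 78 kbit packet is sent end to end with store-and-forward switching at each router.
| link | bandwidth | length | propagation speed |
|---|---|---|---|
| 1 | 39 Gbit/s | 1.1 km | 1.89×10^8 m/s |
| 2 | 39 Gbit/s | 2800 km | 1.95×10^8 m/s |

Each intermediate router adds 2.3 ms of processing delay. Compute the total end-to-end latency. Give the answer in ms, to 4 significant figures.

16.67 ms

L = 78000 bits.
Transmission delay per hop = L/R = 78000/39000000000 = 0.002 ms; 2 hops → 0.004 ms.
Propagation delays (d/s per hop): 0.00582011, 14.359 ms; sum = 14.3648 ms.
Processing at 1 router(s): 1 × 2.3 ms = 2.3 ms.
End-to-end = 16.67 ms.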